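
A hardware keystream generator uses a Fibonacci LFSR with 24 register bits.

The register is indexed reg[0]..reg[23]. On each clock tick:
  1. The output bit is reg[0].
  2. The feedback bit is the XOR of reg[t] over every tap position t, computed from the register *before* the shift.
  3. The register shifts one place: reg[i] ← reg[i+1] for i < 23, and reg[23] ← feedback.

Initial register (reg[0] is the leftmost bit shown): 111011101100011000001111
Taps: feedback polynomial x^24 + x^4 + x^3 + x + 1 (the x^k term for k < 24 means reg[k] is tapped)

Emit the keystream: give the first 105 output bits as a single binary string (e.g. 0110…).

step | reg (before) | out | fb
   0 | 111011101100011000001111 | 1 | 1
   1 | 110111011000110000011111 | 1 | 0
   2 | 101110110001100000111110 | 1 | 1
   3 | 011101100011000001111101 | 0 | 0
   4 | 111011000110000011111010 | 1 | 1
   5 | 110110001100000111110101 | 1 | 0
   6 | 101100011000001111101010 | 1 | 0
   7 | 011000110000011111010100 | 0 | 1
   8 | 110001100000111110101001 | 1 | 0
   9 | 100011000001111101010010 | 1 | 0
  10 | 000110000011111010100100 | 0 | 0
  11 | 001100000111110101001000 | 0 | 1
  12 | 011000001111101010010001 | 0 | 1
  13 | 110000011111010100100011 | 1 | 0
  14 | 100000111110101001000110 | 1 | 1
  15 | 000001111101010010001101 | 0 | 0
  16 | 000011111010100100011010 | 0 | 1
  17 | 000111110101001000110101 | 0 | 0
  18 | 001111101010010001101010 | 0 | 0
  19 | 011111010100100011010100 | 0 | 1
  20 | 111110101001000110101001 | 1 | 0
  21 | 111101010010001101010010 | 1 | 1
  22 | 111010100100011010100101 | 1 | 1
  23 | 110101001000110101001011 | 1 | 1
  24 | 101010010001101010010111 | 1 | 0
  25 | 010100100011010100101110 | 0 | 0
  26 | 101001000110101001011100 | 1 | 1
  27 | 010010001101010010111001 | 0 | 0
  28 | 100100011010100101110010 | 1 | 0
  29 | 001000110101001011100100 | 0 | 0
  30 | 010001101010010111001000 | 0 | 1
  31 | 100011010100101110010001 | 1 | 0
  32 | 000110101001011100100010 | 0 | 0
  33 | 001101010010111001000100 | 0 | 1
  34 | 011010100101110010001001 | 0 | 0
  35 | 110101001011100100010010 | 1 | 1
  36 | 101010010111001000100101 | 1 | 0
  37 | 010100101110010001001010 | 0 | 0
  38 | 101001011100100010010100 | 1 | 1
  39 | 010010111001000100101001 | 0 | 0
  40 | 100101110010001001010010 | 1 | 0
  41 | 001011100100010010100100 | 0 | 1
  42 | 010111001000100101001001 | 0 | 1
  43 | 101110010001001010010011 | 1 | 1
  44 | 011100100010010100100111 | 0 | 0
  45 | 111001000100101001001110 | 1 | 0
  46 | 110010001001010010011100 | 1 | 1
  47 | 100100010010100100111001 | 1 | 0
  48 | 001000100101001001110010 | 0 | 0
  49 | 010001001010010011100100 | 0 | 1
  50 | 100010010100100111001001 | 1 | 0
  51 | 000100101001001110010010 | 0 | 1
  52 | 001001010010011100100101 | 0 | 0
  53 | 010010100100111001001010 | 0 | 0
  54 | 100101001001110010010100 | 1 | 0
  55 | 001010010011100100101000 | 0 | 1
  56 | 010100100111001001010001 | 0 | 0
  57 | 101001001110010010100010 | 1 | 1
  58 | 010010011100100101000101 | 0 | 0
  59 | 100100111001001010001010 | 1 | 0
  60 | 001001110010010100010100 | 0 | 0
  61 | 010011100100101000101000 | 0 | 0
  62 | 100111001001010001010000 | 1 | 1
  63 | 001110010010100010100001 | 0 | 0
  64 | 011100100101000101000010 | 0 | 0
  65 | 111001001010001010000100 | 1 | 0
  66 | 110010010100010100001000 | 1 | 1
  67 | 100100101000101000010001 | 1 | 0
  68 | 001001010001010000100010 | 0 | 0
  69 | 010010100010100001000100 | 0 | 0
  70 | 100101000101000010001000 | 1 | 0
  71 | 001010001010000100010000 | 0 | 1
  72 | 010100010100001000100001 | 0 | 0
  73 | 101000101000010001000010 | 1 | 1
  74 | 010001010000100010000101 | 0 | 1
  75 | 100010100001000100001011 | 1 | 0
  76 | 000101000010001000010110 | 0 | 1
  77 | 001010000100010000101101 | 0 | 1
  78 | 010100001000100001011011 | 0 | 0
  79 | 101000010001000010110110 | 1 | 1
  80 | 010000100010000101101101 | 0 | 1
  81 | 100001000100001011011011 | 1 | 1
  82 | 000010001000010110110111 | 0 | 1
  83 | 000100010000101101101111 | 0 | 1
  84 | 001000100001011011011111 | 0 | 0
  85 | 010001000010110110111110 | 0 | 1
  86 | 100010000101101101111101 | 1 | 0
  87 | 000100001011011011111010 | 0 | 1
  88 | 001000010110110111110101 | 0 | 0
  89 | 010000101101101111101010 | 0 | 1
  90 | 100001011011011111010101 | 1 | 1
  91 | 000010110110111110101011 | 0 | 1
  92 | 000101101101111101010111 | 0 | 1
  93 | 001011011011111010101111 | 0 | 1
  94 | 010110110111110101011111 | 0 | 1
  95 | 101101101111101010111111 | 1 | 0
  96 | 011011011111010101111110 | 0 | 0
  97 | 110110111110101011111100 | 1 | 0
  98 | 101101111101010111111000 | 1 | 0
  99 | 011011111010101111110000 | 0 | 0
 100 | 110111110101011111100000 | 1 | 0
 101 | 101111101010111111000000 | 1 | 1
 102 | 011111010101111110000001 | 0 | 1
 103 | 111110101011111100000011 | 1 | 0
 104 | 111101010111111000000110 | 1 | 1

111011101100011000001111101010010001101010010111001000100101001001110010010100010100001000100001011011011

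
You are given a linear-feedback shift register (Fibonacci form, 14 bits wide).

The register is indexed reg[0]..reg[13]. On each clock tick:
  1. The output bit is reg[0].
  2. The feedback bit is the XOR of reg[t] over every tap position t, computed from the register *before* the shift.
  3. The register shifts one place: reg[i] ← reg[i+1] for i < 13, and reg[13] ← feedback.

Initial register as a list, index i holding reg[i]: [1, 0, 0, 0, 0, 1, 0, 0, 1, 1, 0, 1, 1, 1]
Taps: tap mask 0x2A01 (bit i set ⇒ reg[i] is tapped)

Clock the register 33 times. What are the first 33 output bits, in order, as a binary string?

100001001101110110001011100100001

tick  register→output (feedback)
  0  10000100110111→1 (0)
  1  00001001101110→0 (1)
  2  00010011011101→0 (1)
  3  00100110111011→0 (0)
  4  01001101110110→0 (0)
  5  10011011101100→1 (0)
  6  00110111011000→0 (1)
  7  01101110110001→0 (0)
  8  11011101100010→1 (1)
  9  10111011000101→1 (1)
 10  01110110001011→0 (1)
 11  11101100010111→1 (0)
 12  11011000101110→1 (0)
 13  10110001011100→1 (1)
 14  01100010111001→0 (0)
 15  11000101110010→1 (0)
 16  10001011100100→1 (0)
 17  00010111001000→0 (0)
 18  00101110010000→0 (1)
 19  01011100100001→0 (1)
 20  10111001000011→1 (0)
 21  01110010000110→0 (1)
 22  11100100001101→1 (1)
 23  11001000011011→1 (1)
 24  10010000110111→1 (0)
 25  00100001101110→0 (1)
 26  01000011011101→0 (1)
 27  10000110111011→1 (1)
 28  00001101110111→0 (1)
 29  00011011101111→0 (0)
 30  00110111011110→0 (0)
 31  01101110111100→0 (0)
 32  11011101111000→1 (0)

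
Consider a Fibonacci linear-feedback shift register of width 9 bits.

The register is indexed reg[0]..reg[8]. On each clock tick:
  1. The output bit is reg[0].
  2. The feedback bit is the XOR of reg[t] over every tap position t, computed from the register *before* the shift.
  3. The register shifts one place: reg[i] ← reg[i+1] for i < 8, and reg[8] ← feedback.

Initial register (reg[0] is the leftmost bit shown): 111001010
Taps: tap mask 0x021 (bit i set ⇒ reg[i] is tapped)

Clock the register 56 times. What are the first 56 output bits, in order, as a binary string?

step | reg (before) | out | fb
   0 | 111001010 | 1 | 0
   1 | 110010100 | 1 | 1
   2 | 100101001 | 1 | 0
   3 | 001010010 | 0 | 0
   4 | 010100100 | 0 | 0
   5 | 101001000 | 1 | 0
   6 | 010010000 | 0 | 0
   7 | 100100000 | 1 | 1
   8 | 001000001 | 0 | 0
   9 | 010000010 | 0 | 0
  10 | 100000100 | 1 | 1
  11 | 000001001 | 0 | 1
  12 | 000010011 | 0 | 0
  13 | 000100110 | 0 | 0
  14 | 001001100 | 0 | 1
  15 | 010011001 | 0 | 1
  16 | 100110011 | 1 | 1
  17 | 001100111 | 0 | 0
  18 | 011001110 | 0 | 1
  19 | 110011101 | 1 | 0
  20 | 100111010 | 1 | 0
  21 | 001110100 | 0 | 0
  22 | 011101000 | 0 | 1
  23 | 111010001 | 1 | 1
  24 | 110100011 | 1 | 1
  25 | 101000111 | 1 | 1
  26 | 010001111 | 0 | 1
  27 | 100011111 | 1 | 0
  28 | 000111110 | 0 | 1
  29 | 001111101 | 0 | 1
  30 | 011111011 | 0 | 1
  31 | 111110111 | 1 | 1
  32 | 111101111 | 1 | 0
  33 | 111011110 | 1 | 0
  34 | 110111100 | 1 | 0
  35 | 101111000 | 1 | 0
  36 | 011110000 | 0 | 0
  37 | 111100000 | 1 | 1
  38 | 111000001 | 1 | 1
  39 | 110000011 | 1 | 1
  40 | 100000111 | 1 | 1
  41 | 000001111 | 0 | 1
  42 | 000011111 | 0 | 1
  43 | 000111111 | 0 | 1
  44 | 001111111 | 0 | 1
  45 | 011111111 | 0 | 1
  46 | 111111111 | 1 | 0
  47 | 111111110 | 1 | 0
  48 | 111111100 | 1 | 0
  49 | 111111000 | 1 | 0
  50 | 111110000 | 1 | 1
  51 | 111100001 | 1 | 1
  52 | 111000011 | 1 | 1
  53 | 110000111 | 1 | 1
  54 | 100001111 | 1 | 0
  55 | 000011110 | 0 | 1

11100101001000001001100111010001111101111000001111111110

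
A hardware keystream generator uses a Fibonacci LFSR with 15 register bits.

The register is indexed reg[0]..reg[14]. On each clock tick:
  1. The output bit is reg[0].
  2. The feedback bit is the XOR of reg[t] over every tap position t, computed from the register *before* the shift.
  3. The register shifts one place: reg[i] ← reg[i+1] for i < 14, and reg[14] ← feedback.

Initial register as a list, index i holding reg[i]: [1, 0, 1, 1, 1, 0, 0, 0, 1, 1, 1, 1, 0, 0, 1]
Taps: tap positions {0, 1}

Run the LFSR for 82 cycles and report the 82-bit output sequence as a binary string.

1011100011110011100100100010100101101100111101110110101000110011011111001010101100

tick  register→output (feedback)
  0  101110001111001→1 (1)
  1  011100011110011→0 (1)
  2  111000111100111→1 (0)
  3  110001111001110→1 (0)
  4  100011110011100→1 (1)
  5  000111100111001→0 (0)
  6  001111001110010→0 (0)
  7  011110011100100→0 (1)
  8  111100111001001→1 (0)
  9  111001110010010→1 (0)
 10  110011100100100→1 (0)
 11  100111001001000→1 (1)
 12  001110010010001→0 (0)
 13  011100100100010→0 (1)
 14  111001001000101→1 (0)
 15  110010010001010→1 (0)
 16  100100100010100→1 (1)
 17  001001000101001→0 (0)
 18  010010001010010→0 (1)
 19  100100010100101→1 (1)
 20  001000101001011→0 (0)
 21  010001010010110→0 (1)
 22  100010100101101→1 (1)
 23  000101001011011→0 (0)
 24  001010010110110→0 (0)
 25  010100101101100→0 (1)
 26  101001011011001→1 (1)
 27  010010110110011→0 (1)
 28  100101101100111→1 (1)
 29  001011011001111→0 (0)
 30  010110110011110→0 (1)
 31  101101100111101→1 (1)
 32  011011001111011→0 (1)
 33  110110011110111→1 (0)
 34  101100111101110→1 (1)
 35  011001111011101→0 (1)
 36  110011110111011→1 (0)
 37  100111101110110→1 (1)
 38  001111011101101→0 (0)
 39  011110111011010→0 (1)
 40  111101110110101→1 (0)
 41  111011101101010→1 (0)
 42  110111011010100→1 (0)
 43  101110110101000→1 (1)
 44  011101101010001→0 (1)
 45  111011010100011→1 (0)
 46  110110101000110→1 (0)
 47  101101010001100→1 (1)
 48  011010100011001→0 (1)
 49  110101000110011→1 (0)
 50  101010001100110→1 (1)
 51  010100011001101→0 (1)
 52  101000110011011→1 (1)
 53  010001100110111→0 (1)
 54  100011001101111→1 (1)
 55  000110011011111→0 (0)
 56  001100110111110→0 (0)
 57  011001101111100→0 (1)
 58  110011011111001→1 (0)
 59  100110111110010→1 (1)
 60  001101111100101→0 (0)
 61  011011111001010→0 (1)
 62  110111110010101→1 (0)
 63  101111100101010→1 (1)
 64  011111001010101→0 (1)
 65  111110010101011→1 (0)
 66  111100101010110→1 (0)
 67  111001010101100→1 (0)
 68  110010101011000→1 (0)
 69  100101010110000→1 (1)
 70  001010101100001→0 (0)
 71  010101011000010→0 (1)
 72  101010110000101→1 (1)
 73  010101100001011→0 (1)
 74  101011000010111→1 (1)
 75  010110000101111→0 (1)
 76  101100001011111→1 (1)
 77  011000010111111→0 (1)
 78  110000101111111→1 (0)
 79  100001011111110→1 (1)
 80  000010111111101→0 (0)
 81  000101111111010→0 (0)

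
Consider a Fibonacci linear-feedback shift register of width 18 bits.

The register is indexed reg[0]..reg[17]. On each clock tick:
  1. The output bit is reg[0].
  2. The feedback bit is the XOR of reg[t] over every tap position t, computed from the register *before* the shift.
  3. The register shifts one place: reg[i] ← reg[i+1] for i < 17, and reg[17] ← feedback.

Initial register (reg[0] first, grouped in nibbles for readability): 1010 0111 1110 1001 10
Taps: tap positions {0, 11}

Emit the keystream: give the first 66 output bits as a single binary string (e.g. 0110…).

101001111110100110111010100011110111000001000011010110101010010110

tick  register→output (feedback)
  0  101001111110100110→1 (1)
  1  010011111101001101→0 (1)
  2  100111111010011011→1 (1)
  3  001111110100110111→0 (0)
  4  011111101001101110→0 (1)
  5  111111010011011101→1 (0)
  6  111110100110111010→1 (1)
  7  111101001101110101→1 (0)
  8  111010011011101010→1 (0)
  9  110100110111010100→1 (0)
 10  101001101110101000→1 (1)
 11  010011011101010001→0 (1)
 12  100110111010100011→1 (1)
 13  001101110101000111→0 (1)
 14  011011101010001111→0 (0)
 15  110111010100011110→1 (1)
 16  101110101000111101→1 (1)
 17  011101010001111011→0 (1)
 18  111010100011110111→1 (0)
 19  110101000111101110→1 (0)
 20  101010001111011100→1 (0)
 21  010100011110111000→0 (0)
 22  101000111101110000→1 (0)
 23  010001111011100000→0 (1)
 24  100011110111000001→1 (0)
 25  000111101110000010→0 (0)
 26  001111011100000100→0 (0)
 27  011110111000001000→0 (0)
 28  111101110000010000→1 (1)
 29  111011100000100001→1 (1)
 30  110111000001000011→1 (0)
 31  101110000010000110→1 (1)
 32  011100000100001101→0 (0)
 33  111000001000011010→1 (1)
 34  110000010000110101→1 (1)
 35  100000100001101011→1 (0)
 36  000001000011010110→0 (1)
 37  000010000110101101→0 (0)
 38  000100001101011010→0 (1)
 39  001000011010110101→0 (0)
 40  010000110101101010→0 (1)
 41  100001101011010101→1 (0)
 42  000011010110101010→0 (0)
 43  000110101101010100→0 (1)
 44  001101011010101001→0 (0)
 45  011010110101010010→0 (1)
 46  110101101010100101→1 (1)
 47  101011010101001011→1 (0)
 48  010110101010010110→0 (0)
 49  101101010100101100→1 (1)
 50  011010101001011001→0 (1)
 51  110101010010110011→1 (1)
 52  101010100101100111→1 (0)
 53  010101001011001110→0 (1)
 54  101010010110011101→1 (1)
 55  010100101100111011→0 (0)
 56  101001011001110110→1 (0)
 57  010010110011101100→0 (1)
 58  100101100111011001→1 (0)
 59  001011001110110010→0 (0)
 60  010110011101100100→0 (1)
 61  101100111011001001→1 (0)
 62  011001110110010010→0 (0)
 63  110011101100100100→1 (1)
 64  100111011001001001→1 (0)
 65  001110110010010010→0 (0)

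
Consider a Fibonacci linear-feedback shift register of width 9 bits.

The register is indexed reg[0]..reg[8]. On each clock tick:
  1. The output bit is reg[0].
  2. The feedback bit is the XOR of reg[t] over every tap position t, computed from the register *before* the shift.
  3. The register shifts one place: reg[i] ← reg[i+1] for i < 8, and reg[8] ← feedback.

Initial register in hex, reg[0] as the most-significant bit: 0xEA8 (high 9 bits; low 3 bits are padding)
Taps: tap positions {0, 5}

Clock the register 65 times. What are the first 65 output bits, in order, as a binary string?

step | reg (before) | out | fb
   0 | 111010101 | 1 | 1
   1 | 110101011 | 1 | 0
   2 | 101010110 | 1 | 1
   3 | 010101101 | 0 | 1
   4 | 101011011 | 1 | 0
   5 | 010110110 | 0 | 0
   6 | 101101100 | 1 | 0
   7 | 011011000 | 0 | 1
   8 | 110110001 | 1 | 1
   9 | 101100011 | 1 | 1
  10 | 011000111 | 0 | 0
  11 | 110001110 | 1 | 0
  12 | 100011100 | 1 | 0
  13 | 000111000 | 0 | 1
  14 | 001110001 | 0 | 0
  15 | 011100010 | 0 | 0
  16 | 111000100 | 1 | 1
  17 | 110001001 | 1 | 0
  18 | 100010010 | 1 | 1
  19 | 000100101 | 0 | 0
  20 | 001001010 | 0 | 1
  21 | 010010101 | 0 | 0
  22 | 100101010 | 1 | 0
  23 | 001010100 | 0 | 0
  24 | 010101000 | 0 | 1
  25 | 101010001 | 1 | 1
  26 | 010100011 | 0 | 0
  27 | 101000110 | 1 | 1
  28 | 010001101 | 0 | 1
  29 | 100011011 | 1 | 0
  30 | 000110110 | 0 | 0
  31 | 001101100 | 0 | 1
  32 | 011011001 | 0 | 1
  33 | 110110011 | 1 | 1
  34 | 101100111 | 1 | 1
  35 | 011001111 | 0 | 1
  36 | 110011111 | 1 | 0
  37 | 100111110 | 1 | 0
  38 | 001111100 | 0 | 1
  39 | 011111001 | 0 | 1
  40 | 111110011 | 1 | 1
  41 | 111100111 | 1 | 1
  42 | 111001111 | 1 | 0
  43 | 110011110 | 1 | 0
  44 | 100111100 | 1 | 0
  45 | 001111000 | 0 | 1
  46 | 011110001 | 0 | 0
  47 | 111100010 | 1 | 1
  48 | 111000101 | 1 | 1
  49 | 110001011 | 1 | 0
  50 | 100010110 | 1 | 1
  51 | 000101101 | 0 | 1
  52 | 001011011 | 0 | 1
  53 | 010110111 | 0 | 0
  54 | 101101110 | 1 | 0
  55 | 011011100 | 0 | 1
  56 | 110111001 | 1 | 0
  57 | 101110010 | 1 | 1
  58 | 011100101 | 0 | 0
  59 | 111001010 | 1 | 0
  60 | 110010100 | 1 | 1
  61 | 100101001 | 1 | 0
  62 | 001010010 | 0 | 0
  63 | 010100100 | 0 | 0
  64 | 101001000 | 1 | 0

11101010110110001110001001010100011011001111100111100010110111001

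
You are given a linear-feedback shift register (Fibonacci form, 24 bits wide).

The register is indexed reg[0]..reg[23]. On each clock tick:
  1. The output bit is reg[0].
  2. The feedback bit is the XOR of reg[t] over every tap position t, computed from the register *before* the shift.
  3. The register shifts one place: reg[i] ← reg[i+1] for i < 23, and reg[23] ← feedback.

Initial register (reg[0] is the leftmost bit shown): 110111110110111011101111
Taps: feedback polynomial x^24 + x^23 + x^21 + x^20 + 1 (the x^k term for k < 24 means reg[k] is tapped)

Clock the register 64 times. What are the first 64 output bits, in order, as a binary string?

step | reg (before) | out | fb
   0 | 110111110110111011101111 | 1 | 0
   1 | 101111101101110111011110 | 1 | 1
   2 | 011111011011101110111101 | 0 | 1
   3 | 111110110111011101111011 | 1 | 1
   4 | 111101101110111011110111 | 1 | 1
   5 | 111011011101110111101111 | 1 | 0
   6 | 110110111011101111011110 | 1 | 1
   7 | 101101110111011110111101 | 1 | 0
   8 | 011011101110111101111010 | 0 | 1
   9 | 110111011101111011110101 | 1 | 1
  10 | 101110111011110111101011 | 1 | 1
  11 | 011101110111101111010111 | 0 | 0
  12 | 111011101111011110101110 | 1 | 1
  13 | 110111011110111101011101 | 1 | 0
  14 | 101110111101111010111010 | 1 | 0
  15 | 011101111011110101110100 | 0 | 1
  16 | 111011110111101011101001 | 1 | 1
  17 | 110111101111010111010011 | 1 | 0
  18 | 101111011110101110100110 | 1 | 0
  19 | 011110111101011101001100 | 0 | 0
  20 | 111101111010111010011000 | 1 | 0
  21 | 111011110101110100110000 | 1 | 1
  22 | 110111101011101001100001 | 1 | 0
  23 | 101111010111010011000010 | 1 | 1
  24 | 011110101110100110000101 | 0 | 0
  25 | 111101011101001100001010 | 1 | 0
  26 | 111010111010011000010100 | 1 | 0
  27 | 110101110100110000101000 | 1 | 0
  28 | 101011101001100001010000 | 1 | 1
  29 | 010111010011000010100001 | 0 | 1
  30 | 101110100110000101000011 | 1 | 0
  31 | 011101001100001010000110 | 0 | 1
  32 | 111010011000010100001101 | 1 | 0
  33 | 110100110000101000011010 | 1 | 0
  34 | 101001100001010000110100 | 1 | 0
  35 | 010011000010100001101000 | 0 | 1
  36 | 100110000101000011010001 | 1 | 0
  37 | 001100001010000110100010 | 0 | 0
  38 | 011000010100001101000100 | 0 | 1
  39 | 110000101000011010001001 | 1 | 1
  40 | 100001010000110100010011 | 1 | 0
  41 | 000010100001101000100110 | 0 | 1
  42 | 000101000011010001001101 | 0 | 1
  43 | 001010000110100010011011 | 0 | 0
  44 | 010100001101000100110110 | 0 | 1
  45 | 101000011010001001101101 | 1 | 0
  46 | 010000110100010011011010 | 0 | 1
  47 | 100001101000100110110101 | 1 | 1
  48 | 000011010001001101101011 | 0 | 0
  49 | 000110100010011011010110 | 0 | 1
  50 | 001101000100110110101101 | 0 | 1
  51 | 011010001001101101011011 | 0 | 0
  52 | 110100010011011010110110 | 1 | 0
  53 | 101000100110110101101100 | 1 | 1
  54 | 010001001101101011011001 | 0 | 0
  55 | 100010011011010110110010 | 1 | 1
  56 | 000100110110101101100101 | 0 | 0
  57 | 001001101101011011001010 | 0 | 1
  58 | 010011011010110110010101 | 0 | 0
  59 | 100110110101101100101010 | 1 | 0
  60 | 001101101011011001010100 | 0 | 1
  61 | 011011010110110010101001 | 0 | 0
  62 | 110110101101100101010010 | 1 | 1
  63 | 101101011011001010100101 | 1 | 1

1101111101101110111011110111101011101001100001010000110100010011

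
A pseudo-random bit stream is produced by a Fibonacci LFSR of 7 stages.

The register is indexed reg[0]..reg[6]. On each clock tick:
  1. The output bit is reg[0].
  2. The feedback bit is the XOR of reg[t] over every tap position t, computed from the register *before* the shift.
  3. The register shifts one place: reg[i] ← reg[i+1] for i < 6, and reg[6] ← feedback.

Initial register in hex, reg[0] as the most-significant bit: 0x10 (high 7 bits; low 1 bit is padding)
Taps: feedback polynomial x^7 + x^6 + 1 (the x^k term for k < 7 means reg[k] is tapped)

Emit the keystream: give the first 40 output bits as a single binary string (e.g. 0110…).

0001000000111111101010100110011101110100

tick  register→output (feedback)
  0  0001000→0 (0)
  1  0010000→0 (0)
  2  0100000→0 (0)
  3  1000000→1 (1)
  4  0000001→0 (1)
  5  0000011→0 (1)
  6  0000111→0 (1)
  7  0001111→0 (1)
  8  0011111→0 (1)
  9  0111111→0 (1)
 10  1111111→1 (0)
 11  1111110→1 (1)
 12  1111101→1 (0)
 13  1111010→1 (1)
 14  1110101→1 (0)
 15  1101010→1 (1)
 16  1010101→1 (0)
 17  0101010→0 (0)
 18  1010100→1 (1)
 19  0101001→0 (1)
 20  1010011→1 (0)
 21  0100110→0 (0)
 22  1001100→1 (1)
 23  0011001→0 (1)
 24  0110011→0 (1)
 25  1100111→1 (0)
 26  1001110→1 (1)
 27  0011101→0 (1)
 28  0111011→0 (1)
 29  1110111→1 (0)
 30  1101110→1 (1)
 31  1011101→1 (0)
 32  0111010→0 (0)
 33  1110100→1 (1)
 34  1101001→1 (0)
 35  1010010→1 (1)
 36  0100101→0 (1)
 37  1001011→1 (0)
 38  0010110→0 (0)
 39  0101100→0 (0)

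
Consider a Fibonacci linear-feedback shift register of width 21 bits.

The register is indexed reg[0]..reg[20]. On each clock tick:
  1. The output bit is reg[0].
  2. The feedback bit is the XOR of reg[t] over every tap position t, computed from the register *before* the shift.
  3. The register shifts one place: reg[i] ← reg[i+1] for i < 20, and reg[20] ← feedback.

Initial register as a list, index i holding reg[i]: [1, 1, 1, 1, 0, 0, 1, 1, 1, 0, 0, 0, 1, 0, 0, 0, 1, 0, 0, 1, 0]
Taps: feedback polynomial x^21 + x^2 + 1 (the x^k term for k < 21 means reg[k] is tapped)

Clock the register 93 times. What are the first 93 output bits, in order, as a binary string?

111100111000100010010001111011010101011010110010110000000110001111001110000011110110011110110

step | reg (before) | out | fb
   0 | 111100111000100010010 | 1 | 0
   1 | 111001110001000100100 | 1 | 0
   2 | 110011100010001001000 | 1 | 1
   3 | 100111000100010010001 | 1 | 1
   4 | 001110001000100100011 | 0 | 1
   5 | 011100010001001000111 | 0 | 1
   6 | 111000100010010001111 | 1 | 0
   7 | 110001000100100011110 | 1 | 1
   8 | 100010001001000111101 | 1 | 1
   9 | 000100010010001111011 | 0 | 0
  10 | 001000100100011110110 | 0 | 1
  11 | 010001001000111101101 | 0 | 0
  12 | 100010010001111011010 | 1 | 1
  13 | 000100100011110110101 | 0 | 0
  14 | 001001000111101101010 | 0 | 1
  15 | 010010001111011010101 | 0 | 0
  16 | 100100011110110101010 | 1 | 1
  17 | 001000111101101010101 | 0 | 1
  18 | 010001111011010101011 | 0 | 0
  19 | 100011110110101010110 | 1 | 1
  20 | 000111101101010101101 | 0 | 0
  21 | 001111011010101011010 | 0 | 1
  22 | 011110110101010110101 | 0 | 1
  23 | 111101101010101101011 | 1 | 0
  24 | 111011010101011010110 | 1 | 0
  25 | 110110101010110101100 | 1 | 1
  26 | 101101010101101011001 | 1 | 0
  27 | 011010101011010110010 | 0 | 1
  28 | 110101010110101100101 | 1 | 1
  29 | 101010101101011001011 | 1 | 0
  30 | 010101011010110010110 | 0 | 0
  31 | 101010110101100101100 | 1 | 0
  32 | 010101101011001011000 | 0 | 0
  33 | 101011010110010110000 | 1 | 0
  34 | 010110101100101100000 | 0 | 0
  35 | 101101011001011000000 | 1 | 0
  36 | 011010110010110000000 | 0 | 1
  37 | 110101100101100000001 | 1 | 1
  38 | 101011001011000000011 | 1 | 0
  39 | 010110010110000000110 | 0 | 0
  40 | 101100101100000001100 | 1 | 0
  41 | 011001011000000011000 | 0 | 1
  42 | 110010110000000110001 | 1 | 1
  43 | 100101100000001100011 | 1 | 1
  44 | 001011000000011000111 | 0 | 1
  45 | 010110000000110001111 | 0 | 0
  46 | 101100000001100011110 | 1 | 0
  47 | 011000000011000111100 | 0 | 1
  48 | 110000000110001111001 | 1 | 1
  49 | 100000001100011110011 | 1 | 1
  50 | 000000011000111100111 | 0 | 0
  51 | 000000110001111001110 | 0 | 0
  52 | 000001100011110011100 | 0 | 0
  53 | 000011000111100111000 | 0 | 0
  54 | 000110001111001110000 | 0 | 0
  55 | 001100011110011100000 | 0 | 1
  56 | 011000111100111000001 | 0 | 1
  57 | 110001111001110000011 | 1 | 1
  58 | 100011110011100000111 | 1 | 1
  59 | 000111100111000001111 | 0 | 0
  60 | 001111001110000011110 | 0 | 1
  61 | 011110011100000111101 | 0 | 1
  62 | 111100111000001111011 | 1 | 0
  63 | 111001110000011110110 | 1 | 0
  64 | 110011100000111101100 | 1 | 1
  65 | 100111000001111011001 | 1 | 1
  66 | 001110000011110110011 | 0 | 1
  67 | 011100000111101100111 | 0 | 1
  68 | 111000001111011001111 | 1 | 0
  69 | 110000011110110011110 | 1 | 1
  70 | 100000111101100111101 | 1 | 1
  71 | 000001111011001111011 | 0 | 0
  72 | 000011110110011110110 | 0 | 0
  73 | 000111101100111101100 | 0 | 0
  74 | 001111011001111011000 | 0 | 1
  75 | 011110110011110110001 | 0 | 1
  76 | 111101100111101100011 | 1 | 0
  77 | 111011001111011000110 | 1 | 0
  78 | 110110011110110001100 | 1 | 1
  79 | 101100111101100011001 | 1 | 0
  80 | 011001111011000110010 | 0 | 1
  81 | 110011110110001100101 | 1 | 1
  82 | 100111101100011001011 | 1 | 1
  83 | 001111011000110010111 | 0 | 1
  84 | 011110110001100101111 | 0 | 1
  85 | 111101100011001011111 | 1 | 0
  86 | 111011000110010111110 | 1 | 0
  87 | 110110001100101111100 | 1 | 1
  88 | 101100011001011111001 | 1 | 0
  89 | 011000110010111110010 | 0 | 1
  90 | 110001100101111100101 | 1 | 1
  91 | 100011001011111001011 | 1 | 1
  92 | 000110010111110010111 | 0 | 0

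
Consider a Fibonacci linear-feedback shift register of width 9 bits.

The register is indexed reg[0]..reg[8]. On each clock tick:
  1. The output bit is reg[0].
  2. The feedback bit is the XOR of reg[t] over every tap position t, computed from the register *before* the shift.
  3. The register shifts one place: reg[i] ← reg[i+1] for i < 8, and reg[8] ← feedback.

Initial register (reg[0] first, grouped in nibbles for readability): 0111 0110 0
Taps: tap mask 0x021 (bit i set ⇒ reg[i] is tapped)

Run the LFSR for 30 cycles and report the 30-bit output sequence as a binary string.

011101100101111011000011010101

k : reg_k → out_k, fb_k
0: 011101100 → 0, fb=1
1: 111011001 → 1, fb=0
2: 110110010 → 1, fb=1
3: 101100101 → 1, fb=1
4: 011001011 → 0, fb=1
5: 110010111 → 1, fb=1
6: 100101111 → 1, fb=0
7: 001011110 → 0, fb=1
8: 010111101 → 0, fb=1
9: 101111011 → 1, fb=0
10: 011110110 → 0, fb=0
11: 111101100 → 1, fb=0
12: 111011000 → 1, fb=0
13: 110110000 → 1, fb=1
14: 101100001 → 1, fb=1
15: 011000011 → 0, fb=0
16: 110000110 → 1, fb=1
17: 100001101 → 1, fb=0
18: 000011010 → 0, fb=1
19: 000110101 → 0, fb=0
20: 001101010 → 0, fb=1
21: 011010101 → 0, fb=0
22: 110101010 → 1, fb=0
23: 101010100 → 1, fb=1
24: 010101001 → 0, fb=1
25: 101010011 → 1, fb=1
26: 010100111 → 0, fb=0
27: 101001110 → 1, fb=0
28: 010011100 → 0, fb=1
29: 100111001 → 1, fb=0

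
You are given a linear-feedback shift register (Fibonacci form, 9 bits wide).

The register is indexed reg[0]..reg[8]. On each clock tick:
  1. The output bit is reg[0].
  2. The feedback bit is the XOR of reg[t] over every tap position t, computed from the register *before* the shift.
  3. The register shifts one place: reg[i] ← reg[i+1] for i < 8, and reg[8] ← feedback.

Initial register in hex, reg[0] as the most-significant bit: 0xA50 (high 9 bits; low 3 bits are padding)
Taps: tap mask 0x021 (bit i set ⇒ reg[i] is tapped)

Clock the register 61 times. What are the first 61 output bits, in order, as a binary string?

1010010100000010101010111110101101000001101110110110101100000

k : reg_k → out_k, fb_k
0: 101001010 → 1, fb=0
1: 010010100 → 0, fb=0
2: 100101000 → 1, fb=0
3: 001010000 → 0, fb=0
4: 010100000 → 0, fb=0
5: 101000000 → 1, fb=1
6: 010000001 → 0, fb=0
7: 100000010 → 1, fb=1
8: 000000101 → 0, fb=0
9: 000001010 → 0, fb=1
10: 000010101 → 0, fb=0
11: 000101010 → 0, fb=1
12: 001010101 → 0, fb=0
13: 010101010 → 0, fb=1
14: 101010101 → 1, fb=1
15: 010101011 → 0, fb=1
16: 101010111 → 1, fb=1
17: 010101111 → 0, fb=1
18: 101011111 → 1, fb=0
19: 010111110 → 0, fb=1
20: 101111101 → 1, fb=0
21: 011111010 → 0, fb=1
22: 111110101 → 1, fb=1
23: 111101011 → 1, fb=0
24: 111010110 → 1, fb=1
25: 110101101 → 1, fb=0
26: 101011010 → 1, fb=0
27: 010110100 → 0, fb=0
28: 101101000 → 1, fb=0
29: 011010000 → 0, fb=0
30: 110100000 → 1, fb=1
31: 101000001 → 1, fb=1
32: 010000011 → 0, fb=0
33: 100000110 → 1, fb=1
34: 000001101 → 0, fb=1
35: 000011011 → 0, fb=1
36: 000110111 → 0, fb=0
37: 001101110 → 0, fb=1
38: 011011101 → 0, fb=1
39: 110111011 → 1, fb=0
40: 101110110 → 1, fb=1
41: 011101101 → 0, fb=1
42: 111011011 → 1, fb=0
43: 110110110 → 1, fb=1
44: 101101101 → 1, fb=0
45: 011011010 → 0, fb=1
46: 110110101 → 1, fb=1
47: 101101011 → 1, fb=0
48: 011010110 → 0, fb=0
49: 110101100 → 1, fb=0
50: 101011000 → 1, fb=0
51: 010110000 → 0, fb=0
52: 101100000 → 1, fb=1
53: 011000001 → 0, fb=0
54: 110000010 → 1, fb=1
55: 100000101 → 1, fb=1
56: 000001011 → 0, fb=1
57: 000010111 → 0, fb=0
58: 000101110 → 0, fb=1
59: 001011101 → 0, fb=1
60: 010111011 → 0, fb=1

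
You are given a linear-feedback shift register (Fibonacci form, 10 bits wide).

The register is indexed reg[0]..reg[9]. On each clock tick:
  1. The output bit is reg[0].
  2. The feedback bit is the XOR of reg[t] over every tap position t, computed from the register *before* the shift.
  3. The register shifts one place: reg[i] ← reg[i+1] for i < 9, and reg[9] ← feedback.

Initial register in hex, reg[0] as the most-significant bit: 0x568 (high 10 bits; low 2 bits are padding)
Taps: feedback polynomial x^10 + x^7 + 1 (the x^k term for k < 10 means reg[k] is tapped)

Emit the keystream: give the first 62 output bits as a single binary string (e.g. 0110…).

step | reg (before) | out | fb
   0 | 0101011010 | 0 | 0
   1 | 1010110100 | 1 | 0
   2 | 0101101000 | 0 | 0
   3 | 1011010000 | 1 | 1
   4 | 0110100001 | 0 | 0
   5 | 1101000010 | 1 | 1
   6 | 1010000101 | 1 | 0
   7 | 0100001010 | 0 | 0
   8 | 1000010100 | 1 | 0
   9 | 0000101000 | 0 | 0
  10 | 0001010000 | 0 | 0
  11 | 0010100000 | 0 | 0
  12 | 0101000000 | 0 | 0
  13 | 1010000000 | 1 | 1
  14 | 0100000001 | 0 | 0
  15 | 1000000010 | 1 | 1
  16 | 0000000101 | 0 | 1
  17 | 0000001011 | 0 | 0
  18 | 0000010110 | 0 | 1
  19 | 0000101101 | 0 | 1
  20 | 0001011011 | 0 | 0
  21 | 0010110110 | 0 | 1
  22 | 0101101101 | 0 | 1
  23 | 1011011011 | 1 | 1
  24 | 0110110111 | 0 | 1
  25 | 1101101111 | 1 | 0
  26 | 1011011110 | 1 | 0
  27 | 0110111100 | 0 | 1
  28 | 1101111001 | 1 | 1
  29 | 1011110011 | 1 | 1
  30 | 0111100111 | 0 | 1
  31 | 1111001111 | 1 | 0
  32 | 1110011110 | 1 | 0
  33 | 1100111100 | 1 | 0
  34 | 1001111000 | 1 | 1
  35 | 0011110001 | 0 | 0
  36 | 0111100010 | 0 | 0
  37 | 1111000100 | 1 | 0
  38 | 1110001000 | 1 | 1
  39 | 1100010001 | 1 | 1
  40 | 1000100011 | 1 | 1
  41 | 0001000111 | 0 | 1
  42 | 0010001111 | 0 | 1
  43 | 0100011111 | 0 | 1
  44 | 1000111111 | 1 | 0
  45 | 0001111110 | 0 | 1
  46 | 0011111101 | 0 | 1
  47 | 0111111011 | 0 | 0
  48 | 1111110110 | 1 | 0
  49 | 1111101100 | 1 | 0
  50 | 1111011000 | 1 | 1
  51 | 1110110001 | 1 | 1
  52 | 1101100011 | 1 | 1
  53 | 1011000111 | 1 | 0
  54 | 0110001110 | 0 | 1
  55 | 1100011101 | 1 | 0
  56 | 1000111010 | 1 | 1
  57 | 0001110101 | 0 | 1
  58 | 0011101011 | 0 | 0
  59 | 0111010110 | 0 | 1
  60 | 1110101101 | 1 | 0
  61 | 1101011010 | 1 | 1

01010110100001010000000101101101111001111000100011111101100011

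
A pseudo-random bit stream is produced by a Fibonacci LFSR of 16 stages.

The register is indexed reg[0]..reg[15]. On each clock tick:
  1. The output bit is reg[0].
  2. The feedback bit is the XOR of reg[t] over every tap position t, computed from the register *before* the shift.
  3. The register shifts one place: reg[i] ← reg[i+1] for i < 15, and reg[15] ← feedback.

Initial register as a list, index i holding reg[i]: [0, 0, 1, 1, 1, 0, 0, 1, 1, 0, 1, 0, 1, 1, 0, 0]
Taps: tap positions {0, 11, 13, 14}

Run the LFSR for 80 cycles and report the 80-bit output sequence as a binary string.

step | reg (before) | out | fb
   0 | 0011100110101100 | 0 | 1
   1 | 0111001101011001 | 0 | 1
   2 | 1110011010110011 | 1 | 1
   3 | 1100110101100111 | 1 | 1
   4 | 1001101011001111 | 1 | 1
   5 | 0011010110011111 | 0 | 1
   6 | 0110101100111111 | 0 | 1
   7 | 1101011001111111 | 1 | 0
   8 | 1010110011111110 | 1 | 0
   9 | 0101100111111100 | 0 | 0
  10 | 1011001111111000 | 1 | 0
  11 | 0110011111110000 | 0 | 1
  12 | 1100111111100001 | 1 | 1
  13 | 1001111111000011 | 1 | 0
  14 | 0011111110000110 | 0 | 0
  15 | 0111111100001100 | 0 | 1
  16 | 1111111000011001 | 1 | 0
  17 | 1111110000110010 | 1 | 1
  18 | 1111100001100101 | 1 | 0
  19 | 1111000011001010 | 1 | 0
  20 | 1110000110010100 | 1 | 1
  21 | 1100001100101001 | 1 | 1
  22 | 1000011001010011 | 1 | 1
  23 | 0000110010100111 | 0 | 0
  24 | 0001100101001110 | 0 | 0
  25 | 0011001010011100 | 0 | 0
  26 | 0110010100111000 | 0 | 1
  27 | 1100101001110001 | 1 | 0
  28 | 1001010011100010 | 1 | 0
  29 | 0010100111000100 | 0 | 1
  30 | 0101001110001001 | 0 | 0
  31 | 1010011100010010 | 1 | 1
  32 | 0100111000100101 | 0 | 1
  33 | 1001110001001011 | 1 | 0
  34 | 0011100010010110 | 0 | 1
  35 | 0111000100101101 | 0 | 1
  36 | 1110001001011011 | 1 | 1
  37 | 1100010010110111 | 1 | 0
  38 | 1000100101101110 | 1 | 1
  39 | 0001001011011101 | 0 | 0
  40 | 0010010110111010 | 0 | 0
  41 | 0100101101110100 | 0 | 0
  42 | 1001011011101000 | 1 | 1
  43 | 0010110111010001 | 0 | 1
  44 | 0101101110100011 | 0 | 1
  45 | 1011011101000111 | 1 | 1
  46 | 0110111010001111 | 0 | 0
  47 | 1101110100011110 | 1 | 0
  48 | 1011101000111100 | 1 | 1
  49 | 0111010001111001 | 0 | 1
  50 | 1110100011110011 | 1 | 1
  51 | 1101000111100111 | 1 | 1
  52 | 1010001111001111 | 1 | 1
  53 | 0100011110011111 | 0 | 1
  54 | 1000111100111111 | 1 | 0
  55 | 0001111001111110 | 0 | 1
  56 | 0011110011111101 | 0 | 0
  57 | 0111100111111010 | 0 | 0
  58 | 1111001111110100 | 1 | 1
  59 | 1110011111101001 | 1 | 1
  60 | 1100111111010011 | 1 | 1
  61 | 1001111110100111 | 1 | 1
  62 | 0011111101001111 | 0 | 0
  63 | 0111111010011110 | 0 | 1
  64 | 1111110100111101 | 1 | 1
  65 | 1111101001111011 | 1 | 1
  66 | 1111010011110111 | 1 | 0
  67 | 1110100111101110 | 1 | 1
  68 | 1101001111011101 | 1 | 1
  69 | 1010011110111011 | 1 | 1
  70 | 0100111101110111 | 0 | 1
  71 | 1001111011101111 | 1 | 1
  72 | 0011110111011111 | 0 | 1
  73 | 0111101110111111 | 0 | 1
  74 | 1111011101111111 | 1 | 0
  75 | 1110111011111110 | 1 | 0
  76 | 1101110111111100 | 1 | 1
  77 | 1011101111111001 | 1 | 0
  78 | 0111011111110010 | 0 | 0
  79 | 1110111111100100 | 1 | 0

00111001101011001111111000011001010011100010010110111010001111001111110100111101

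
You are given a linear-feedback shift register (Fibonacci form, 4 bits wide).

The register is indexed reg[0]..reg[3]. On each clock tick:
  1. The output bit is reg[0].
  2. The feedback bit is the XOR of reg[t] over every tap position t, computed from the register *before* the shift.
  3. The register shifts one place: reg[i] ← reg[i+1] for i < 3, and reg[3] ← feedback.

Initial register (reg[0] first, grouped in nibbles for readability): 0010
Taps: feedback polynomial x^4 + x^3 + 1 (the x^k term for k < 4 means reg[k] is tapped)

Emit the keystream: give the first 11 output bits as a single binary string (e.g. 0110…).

tick  register→output (feedback)
  0  0010→0 (0)
  1  0100→0 (0)
  2  1000→1 (1)
  3  0001→0 (1)
  4  0011→0 (1)
  5  0111→0 (1)
  6  1111→1 (0)
  7  1110→1 (1)
  8  1101→1 (0)
  9  1010→1 (1)
 10  0101→0 (1)

00100011110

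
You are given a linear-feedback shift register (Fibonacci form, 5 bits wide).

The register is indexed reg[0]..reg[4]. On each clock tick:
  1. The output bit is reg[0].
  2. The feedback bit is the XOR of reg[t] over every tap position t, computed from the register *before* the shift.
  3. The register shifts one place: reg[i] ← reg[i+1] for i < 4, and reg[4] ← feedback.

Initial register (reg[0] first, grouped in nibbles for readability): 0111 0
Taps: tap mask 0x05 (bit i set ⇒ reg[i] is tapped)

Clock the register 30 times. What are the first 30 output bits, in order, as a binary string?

011101010000100101100111110001

tick  register→output (feedback)
  0  01110→0 (1)
  1  11101→1 (0)
  2  11010→1 (1)
  3  10101→1 (0)
  4  01010→0 (0)
  5  10100→1 (0)
  6  01000→0 (0)
  7  10000→1 (1)
  8  00001→0 (0)
  9  00010→0 (0)
 10  00100→0 (1)
 11  01001→0 (0)
 12  10010→1 (1)
 13  00101→0 (1)
 14  01011→0 (0)
 15  10110→1 (0)
 16  01100→0 (1)
 17  11001→1 (1)
 18  10011→1 (1)
 19  00111→0 (1)
 20  01111→0 (1)
 21  11111→1 (0)
 22  11110→1 (0)
 23  11100→1 (0)
 24  11000→1 (1)
 25  10001→1 (1)
 26  00011→0 (0)
 27  00110→0 (1)
 28  01101→0 (1)
 29  11011→1 (1)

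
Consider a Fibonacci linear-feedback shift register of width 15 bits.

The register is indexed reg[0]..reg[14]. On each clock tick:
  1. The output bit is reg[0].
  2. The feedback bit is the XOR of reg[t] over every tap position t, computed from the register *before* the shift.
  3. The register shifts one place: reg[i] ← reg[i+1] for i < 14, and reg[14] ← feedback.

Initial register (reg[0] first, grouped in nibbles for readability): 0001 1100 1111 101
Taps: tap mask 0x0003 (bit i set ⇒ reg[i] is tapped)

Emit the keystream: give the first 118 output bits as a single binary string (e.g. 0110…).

tick  register→output (feedback)
  0  000111001111101→0 (0)
  1  001110011111010→0 (0)
  2  011100111110100→0 (1)
  3  111001111101001→1 (0)
  4  110011111010010→1 (0)
  5  100111110100100→1 (1)
  6  001111101001001→0 (0)
  7  011111010010010→0 (1)
  8  111110100100101→1 (0)
  9  111101001001010→1 (0)
 10  111010010010100→1 (0)
 11  110100100101000→1 (0)
 12  101001001010000→1 (1)
 13  010010010100001→0 (1)
 14  100100101000011→1 (1)
 15  001001010000111→0 (0)
 16  010010100001110→0 (1)
 17  100101000011101→1 (1)
 18  001010000111011→0 (0)
 19  010100001110110→0 (1)
 20  101000011101101→1 (1)
 21  010000111011011→0 (1)
 22  100001110110111→1 (1)
 23  000011101101111→0 (0)
 24  000111011011110→0 (0)
 25  001110110111100→0 (0)
 26  011101101111000→0 (1)
 27  111011011110001→1 (0)
 28  110110111100010→1 (0)
 29  101101111000100→1 (1)
 30  011011110001001→0 (1)
 31  110111100010011→1 (0)
 32  101111000100110→1 (1)
 33  011110001001101→0 (1)
 34  111100010011011→1 (0)
 35  111000100110110→1 (0)
 36  110001001101100→1 (0)
 37  100010011011000→1 (1)
 38  000100110110001→0 (0)
 39  001001101100010→0 (0)
 40  010011011000100→0 (1)
 41  100110110001001→1 (1)
 42  001101100010011→0 (0)
 43  011011000100110→0 (1)
 44  110110001001101→1 (0)
 45  101100010011010→1 (1)
 46  011000100110101→0 (1)
 47  110001001101011→1 (0)
 48  100010011010110→1 (1)
 49  000100110101101→0 (0)
 50  001001101011010→0 (0)
 51  010011010110100→0 (1)
 52  100110101101001→1 (1)
 53  001101011010011→0 (0)
 54  011010110100110→0 (1)
 55  110101101001101→1 (0)
 56  101011010011010→1 (1)
 57  010110100110101→0 (1)
 58  101101001101011→1 (1)
 59  011010011010111→0 (1)
 60  110100110101111→1 (0)
 61  101001101011110→1 (1)
 62  010011010111101→0 (1)
 63  100110101111011→1 (1)
 64  001101011110111→0 (0)
 65  011010111101110→0 (1)
 66  110101111011101→1 (0)
 67  101011110111010→1 (1)
 68  010111101110101→0 (1)
 69  101111011101011→1 (1)
 70  011110111010111→0 (1)
 71  111101110101111→1 (0)
 72  111011101011110→1 (0)
 73  110111010111100→1 (0)
 74  101110101111000→1 (1)
 75  011101011110001→0 (1)
 76  111010111100011→1 (0)
 77  110101111000110→1 (0)
 78  101011110001100→1 (1)
 79  010111100011001→0 (1)
 80  101111000110011→1 (1)
 81  011110001100111→0 (1)
 82  111100011001111→1 (0)
 83  111000110011110→1 (0)
 84  110001100111100→1 (0)
 85  100011001111000→1 (1)
 86  000110011110001→0 (0)
 87  001100111100010→0 (0)
 88  011001111000100→0 (1)
 89  110011110001001→1 (0)
 90  100111100010010→1 (1)
 91  001111000100101→0 (0)
 92  011110001001010→0 (1)
 93  111100010010101→1 (0)
 94  111000100101010→1 (0)
 95  110001001010100→1 (0)
 96  100010010101000→1 (1)
 97  000100101010001→0 (0)
 98  001001010100010→0 (0)
 99  010010101000100→0 (1)
100  100101010001001→1 (1)
101  001010100010011→0 (0)
102  010101000100110→0 (1)
103  101010001001101→1 (1)
104  010100010011011→0 (1)
105  101000100110111→1 (1)
106  010001001101111→0 (1)
107  100010011011111→1 (1)
108  000100110111111→0 (0)
109  001001101111110→0 (0)
110  010011011111100→0 (1)
111  100110111111001→1 (1)
112  001101111110011→0 (0)
113  011011111100110→0 (1)
114  110111111001101→1 (0)
115  101111110011010→1 (1)
116  011111100110101→0 (1)
117  111111001101011→1 (0)

0001110011111010010010100001110110111100010011011000100110101101001101011110111010111100011001111000100101010001001101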